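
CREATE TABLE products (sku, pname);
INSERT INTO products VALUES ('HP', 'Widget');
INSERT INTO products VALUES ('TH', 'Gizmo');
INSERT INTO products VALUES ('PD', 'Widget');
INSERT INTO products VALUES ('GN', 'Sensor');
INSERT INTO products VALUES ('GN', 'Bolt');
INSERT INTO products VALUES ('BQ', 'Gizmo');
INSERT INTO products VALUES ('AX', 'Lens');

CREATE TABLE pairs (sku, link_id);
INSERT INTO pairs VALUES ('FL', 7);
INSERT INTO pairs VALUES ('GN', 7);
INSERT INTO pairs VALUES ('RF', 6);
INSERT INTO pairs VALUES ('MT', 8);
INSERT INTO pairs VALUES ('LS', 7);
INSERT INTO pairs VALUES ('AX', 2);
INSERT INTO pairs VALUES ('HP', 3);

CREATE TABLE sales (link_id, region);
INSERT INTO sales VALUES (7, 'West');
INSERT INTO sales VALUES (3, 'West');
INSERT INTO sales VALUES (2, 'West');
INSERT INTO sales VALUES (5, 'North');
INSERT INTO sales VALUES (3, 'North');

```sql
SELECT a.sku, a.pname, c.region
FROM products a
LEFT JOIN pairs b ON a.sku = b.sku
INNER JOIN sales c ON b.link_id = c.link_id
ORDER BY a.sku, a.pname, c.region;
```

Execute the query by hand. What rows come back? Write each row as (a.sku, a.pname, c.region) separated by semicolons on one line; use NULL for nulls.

Joins associate left-to-right: products LEFT JOIN pairs on sku gives 7 intermediate row(s).
Then INNER JOIN `sales c` on link_id: keep only rows whose b.link_id appears in c.

(AX, Lens, West); (GN, Bolt, West); (GN, Sensor, West); (HP, Widget, North); (HP, Widget, West)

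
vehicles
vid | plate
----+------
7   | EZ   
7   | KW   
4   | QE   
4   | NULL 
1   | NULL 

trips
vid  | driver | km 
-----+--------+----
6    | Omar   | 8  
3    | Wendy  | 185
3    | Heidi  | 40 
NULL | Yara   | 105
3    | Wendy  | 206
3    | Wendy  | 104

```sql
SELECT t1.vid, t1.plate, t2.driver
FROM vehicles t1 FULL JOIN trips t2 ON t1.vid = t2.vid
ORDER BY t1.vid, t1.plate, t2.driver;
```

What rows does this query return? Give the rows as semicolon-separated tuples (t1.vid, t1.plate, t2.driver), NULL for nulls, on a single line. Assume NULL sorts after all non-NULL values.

(1, NULL, NULL); (4, QE, NULL); (4, NULL, NULL); (7, EZ, NULL); (7, KW, NULL); (NULL, NULL, Heidi); (NULL, NULL, Omar); (NULL, NULL, Wendy); (NULL, NULL, Wendy); (NULL, NULL, Wendy); (NULL, NULL, Yara)

FULL OUTER JOIN keeps every row from both sides; unmatched rows get NULL for the other side's columns.
Matching on t1.vid = t2.vid. A NULL in a compared column never satisfies the condition.
- t1 (vid=7) has no partner → padded with NULL.
- t1 (vid=7) has no partner → padded with NULL.
- t1 (vid=4) has no partner → padded with NULL.
- t1 (vid=4) has no partner → padded with NULL.
- t1 (vid=1) has no partner → padded with NULL.
- 6 t2 row(s) had no t1 match → kept, t1 columns NULL.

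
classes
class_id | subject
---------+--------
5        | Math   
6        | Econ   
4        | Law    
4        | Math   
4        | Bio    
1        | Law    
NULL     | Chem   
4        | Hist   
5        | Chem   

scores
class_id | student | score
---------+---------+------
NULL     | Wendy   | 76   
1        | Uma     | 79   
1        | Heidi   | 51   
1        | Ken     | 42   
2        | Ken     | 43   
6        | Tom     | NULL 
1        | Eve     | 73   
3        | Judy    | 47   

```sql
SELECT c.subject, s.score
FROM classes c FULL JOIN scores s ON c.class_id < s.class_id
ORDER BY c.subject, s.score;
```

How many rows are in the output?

16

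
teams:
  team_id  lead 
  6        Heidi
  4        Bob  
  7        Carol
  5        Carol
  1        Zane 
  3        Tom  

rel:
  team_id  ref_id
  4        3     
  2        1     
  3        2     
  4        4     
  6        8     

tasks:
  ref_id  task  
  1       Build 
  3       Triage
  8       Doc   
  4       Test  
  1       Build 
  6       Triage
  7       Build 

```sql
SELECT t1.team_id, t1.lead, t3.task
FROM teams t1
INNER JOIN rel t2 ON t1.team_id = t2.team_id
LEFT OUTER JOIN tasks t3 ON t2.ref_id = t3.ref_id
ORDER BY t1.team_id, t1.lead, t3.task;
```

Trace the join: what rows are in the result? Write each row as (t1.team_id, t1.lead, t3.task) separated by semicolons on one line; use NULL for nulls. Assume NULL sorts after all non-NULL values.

Step 1 — t1 INNER JOIN t2 on team_id → 4 row(s).
Then LEFT JOIN `tasks t3` on ref_id: each of those 4 rows is kept; rows whose t2.ref_id has no match in t3 get NULL for t3's columns.

(3, Tom, NULL); (4, Bob, Test); (4, Bob, Triage); (6, Heidi, Doc)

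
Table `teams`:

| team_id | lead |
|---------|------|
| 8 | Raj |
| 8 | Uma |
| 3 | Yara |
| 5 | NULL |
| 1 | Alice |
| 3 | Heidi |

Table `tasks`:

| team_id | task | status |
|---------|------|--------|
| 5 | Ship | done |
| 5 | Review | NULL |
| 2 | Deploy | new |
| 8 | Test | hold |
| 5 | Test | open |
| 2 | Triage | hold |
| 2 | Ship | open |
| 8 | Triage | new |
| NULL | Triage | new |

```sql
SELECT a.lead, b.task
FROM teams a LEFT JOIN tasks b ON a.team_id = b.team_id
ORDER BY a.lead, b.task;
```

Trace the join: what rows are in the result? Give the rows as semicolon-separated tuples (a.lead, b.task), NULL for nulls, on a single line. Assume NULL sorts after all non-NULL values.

LEFT JOIN keeps every row from `teams`; unmatched rows get NULL for `tasks`'s columns.
Matching on a.team_id = b.team_id. A NULL in a compared column never satisfies the condition.
Matched pairs: 7; unmatched a rows kept: 3.

(Alice, NULL); (Heidi, NULL); (Raj, Test); (Raj, Triage); (Uma, Test); (Uma, Triage); (Yara, NULL); (NULL, Review); (NULL, Ship); (NULL, Test)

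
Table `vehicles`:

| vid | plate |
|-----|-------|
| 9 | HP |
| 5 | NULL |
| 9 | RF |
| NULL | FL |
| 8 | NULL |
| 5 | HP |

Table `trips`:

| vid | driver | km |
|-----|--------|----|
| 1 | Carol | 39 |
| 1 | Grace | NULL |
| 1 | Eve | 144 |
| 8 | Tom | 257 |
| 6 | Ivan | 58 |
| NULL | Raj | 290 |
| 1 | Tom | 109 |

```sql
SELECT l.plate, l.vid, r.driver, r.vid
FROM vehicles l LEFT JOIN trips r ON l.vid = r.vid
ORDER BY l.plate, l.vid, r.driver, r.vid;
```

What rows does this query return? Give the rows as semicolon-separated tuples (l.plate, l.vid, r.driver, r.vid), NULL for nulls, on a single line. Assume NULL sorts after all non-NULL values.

(FL, NULL, NULL, NULL); (HP, 5, NULL, NULL); (HP, 9, NULL, NULL); (RF, 9, NULL, NULL); (NULL, 5, NULL, NULL); (NULL, 8, Tom, 8)

LEFT JOIN keeps every row from `vehicles`; unmatched rows get NULL for `trips`'s columns.
Matching on l.vid = r.vid. A NULL in a compared column never satisfies the condition.
Matched pairs: 1; unmatched l rows kept: 5.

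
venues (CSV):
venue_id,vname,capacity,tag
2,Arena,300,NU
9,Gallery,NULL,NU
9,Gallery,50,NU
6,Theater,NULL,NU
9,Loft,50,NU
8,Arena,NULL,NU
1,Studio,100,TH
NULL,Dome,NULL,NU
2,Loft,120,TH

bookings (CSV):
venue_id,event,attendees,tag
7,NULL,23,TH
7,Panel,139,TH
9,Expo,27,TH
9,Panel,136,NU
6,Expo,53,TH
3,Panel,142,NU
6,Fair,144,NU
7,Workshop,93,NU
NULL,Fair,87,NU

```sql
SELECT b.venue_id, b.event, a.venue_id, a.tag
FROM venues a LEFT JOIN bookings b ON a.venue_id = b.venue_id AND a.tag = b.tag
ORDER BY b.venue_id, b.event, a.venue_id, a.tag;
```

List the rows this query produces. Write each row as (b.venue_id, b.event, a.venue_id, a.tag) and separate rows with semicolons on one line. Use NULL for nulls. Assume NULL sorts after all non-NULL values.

LEFT JOIN keeps every row from `venues`; unmatched rows get NULL for `bookings`'s columns.
Matching on a.venue_id = b.venue_id AND a.tag = b.tag. A NULL in a compared column never satisfies the condition.
- a (venue_id=2, tag=NU) has no partner → padded with NULL.
- a (venue_id=9, tag=NU) pairs with 1 row(s) of b.
- a (venue_id=9, tag=NU) pairs with 1 row(s) of b.
- a (venue_id=6, tag=NU) pairs with 1 row(s) of b.
- a (venue_id=9, tag=NU) pairs with 1 row(s) of b.
- a (venue_id=8, tag=NU) has no partner → padded with NULL.
- a (venue_id=1, tag=TH) has no partner → padded with NULL.
- a (venue_id=NULL, tag=NU) has no partner → padded with NULL.
- a (venue_id=2, tag=TH) has no partner → padded with NULL.
After projecting and ordering:
b.venue_id | b.event | a.venue_id | a.tag
6 | Fair | 6 | NU
9 | Panel | 9 | NU
9 | Panel | 9 | NU
9 | Panel | 9 | NU
NULL | NULL | 1 | TH
NULL | NULL | 2 | NU
NULL | NULL | 2 | TH
NULL | NULL | 8 | NU
NULL | NULL | NULL | NU

(6, Fair, 6, NU); (9, Panel, 9, NU); (9, Panel, 9, NU); (9, Panel, 9, NU); (NULL, NULL, 1, TH); (NULL, NULL, 2, NU); (NULL, NULL, 2, TH); (NULL, NULL, 8, NU); (NULL, NULL, NULL, NU)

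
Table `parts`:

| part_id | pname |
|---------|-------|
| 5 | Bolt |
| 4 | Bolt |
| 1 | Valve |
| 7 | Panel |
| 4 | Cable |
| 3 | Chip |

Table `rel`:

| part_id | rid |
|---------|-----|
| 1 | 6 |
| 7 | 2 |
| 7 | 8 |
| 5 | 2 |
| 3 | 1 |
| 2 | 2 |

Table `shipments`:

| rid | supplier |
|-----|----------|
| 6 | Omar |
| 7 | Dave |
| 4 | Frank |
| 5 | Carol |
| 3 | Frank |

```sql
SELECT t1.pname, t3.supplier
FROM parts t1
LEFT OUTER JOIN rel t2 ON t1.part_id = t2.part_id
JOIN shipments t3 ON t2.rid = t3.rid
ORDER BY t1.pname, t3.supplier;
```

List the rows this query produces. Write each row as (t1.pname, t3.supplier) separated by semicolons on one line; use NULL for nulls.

(Valve, Omar)

Step 1 — t1 LEFT JOIN t2 on part_id → 7 row(s).
Then INNER JOIN `shipments t3` on rid: keep only rows whose t2.rid appears in t3.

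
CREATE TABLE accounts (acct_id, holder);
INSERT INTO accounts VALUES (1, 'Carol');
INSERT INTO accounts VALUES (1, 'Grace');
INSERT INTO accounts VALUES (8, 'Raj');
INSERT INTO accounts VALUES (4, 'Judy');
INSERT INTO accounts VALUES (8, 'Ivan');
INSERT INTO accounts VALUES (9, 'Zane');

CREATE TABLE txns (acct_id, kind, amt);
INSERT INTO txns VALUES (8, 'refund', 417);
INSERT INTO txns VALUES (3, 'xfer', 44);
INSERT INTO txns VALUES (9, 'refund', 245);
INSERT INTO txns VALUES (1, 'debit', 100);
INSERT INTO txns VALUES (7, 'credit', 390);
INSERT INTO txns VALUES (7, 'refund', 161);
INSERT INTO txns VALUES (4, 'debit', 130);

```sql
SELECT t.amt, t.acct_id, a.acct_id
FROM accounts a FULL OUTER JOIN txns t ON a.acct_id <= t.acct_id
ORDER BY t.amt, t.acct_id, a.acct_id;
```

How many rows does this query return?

24

FULL OUTER JOIN keeps every row from both sides; unmatched rows get NULL for the other side's columns.
Matching on a.acct_id <= t.acct_id.
Matched pairs: 24; unmatched a rows kept: 0; unmatched t rows kept: 0.
Total: 24 rows.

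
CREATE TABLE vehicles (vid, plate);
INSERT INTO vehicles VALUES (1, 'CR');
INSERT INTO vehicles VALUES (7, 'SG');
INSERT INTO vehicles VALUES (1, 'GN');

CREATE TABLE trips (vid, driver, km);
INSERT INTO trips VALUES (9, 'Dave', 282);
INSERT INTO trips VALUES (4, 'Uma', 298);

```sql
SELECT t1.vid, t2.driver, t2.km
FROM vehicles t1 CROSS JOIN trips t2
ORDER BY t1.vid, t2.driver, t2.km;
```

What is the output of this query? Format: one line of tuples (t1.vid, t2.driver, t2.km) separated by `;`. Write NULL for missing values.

CROSS JOIN pairs every row of `vehicles` with every row of `trips`: 3 × 2 = 6 rows.
After projecting and ordering:
t1.vid | t2.driver | t2.km
1 | Dave | 282
1 | Dave | 282
1 | Uma | 298
1 | Uma | 298
7 | Dave | 282
7 | Uma | 298

(1, Dave, 282); (1, Dave, 282); (1, Uma, 298); (1, Uma, 298); (7, Dave, 282); (7, Uma, 298)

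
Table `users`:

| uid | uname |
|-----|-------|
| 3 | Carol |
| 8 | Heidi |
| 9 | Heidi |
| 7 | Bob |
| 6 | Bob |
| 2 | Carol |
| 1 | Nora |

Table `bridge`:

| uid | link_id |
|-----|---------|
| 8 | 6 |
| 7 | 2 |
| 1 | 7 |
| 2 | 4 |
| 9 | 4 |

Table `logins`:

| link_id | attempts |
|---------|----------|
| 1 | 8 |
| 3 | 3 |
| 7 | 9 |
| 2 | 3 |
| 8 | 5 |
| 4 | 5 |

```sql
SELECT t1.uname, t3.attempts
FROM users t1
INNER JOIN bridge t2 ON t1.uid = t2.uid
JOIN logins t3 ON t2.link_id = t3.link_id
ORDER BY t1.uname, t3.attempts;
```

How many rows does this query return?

4

Step 1 — t1 INNER JOIN t2 on uid → 5 row(s).
Then INNER JOIN `logins t3` on link_id: keep only rows whose t2.link_id appears in t3.
Result: 4 row(s).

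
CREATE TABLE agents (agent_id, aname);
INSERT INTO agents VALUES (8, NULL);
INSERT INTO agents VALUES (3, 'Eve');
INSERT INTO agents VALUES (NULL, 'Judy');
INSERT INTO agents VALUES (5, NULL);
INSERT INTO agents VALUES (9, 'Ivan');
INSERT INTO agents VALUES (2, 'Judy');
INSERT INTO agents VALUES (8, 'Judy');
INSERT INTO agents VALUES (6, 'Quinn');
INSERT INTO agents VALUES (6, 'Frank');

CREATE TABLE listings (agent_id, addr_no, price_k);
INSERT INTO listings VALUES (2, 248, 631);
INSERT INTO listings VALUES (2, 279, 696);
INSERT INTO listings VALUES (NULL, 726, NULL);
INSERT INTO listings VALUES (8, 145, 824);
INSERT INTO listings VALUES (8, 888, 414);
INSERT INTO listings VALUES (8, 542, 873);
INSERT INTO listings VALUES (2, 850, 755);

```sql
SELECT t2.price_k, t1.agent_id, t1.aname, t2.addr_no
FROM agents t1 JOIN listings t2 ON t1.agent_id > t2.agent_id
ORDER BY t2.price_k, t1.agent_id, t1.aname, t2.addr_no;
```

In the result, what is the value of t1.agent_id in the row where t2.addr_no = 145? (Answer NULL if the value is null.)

INNER JOIN keeps only pairs where the ON condition holds.
Matching on t1.agent_id > t2.agent_id. A NULL in a compared column never satisfies the condition.
- agent_id=8: 3 matching t2 row(s), so 3 row(s) emitted.
- agent_id=3: 3 matching t2 row(s), so 3 row(s) emitted.
- agent_id=NULL: no matching t2 row, dropped.
- agent_id=5: 3 matching t2 row(s), so 3 row(s) emitted.
- agent_id=9: 6 matching t2 row(s), so 6 row(s) emitted.
- agent_id=2: no matching t2 row, dropped.
- agent_id=8: 3 matching t2 row(s), so 3 row(s) emitted.
- agent_id=6: 3 matching t2 row(s), so 3 row(s) emitted.
- agent_id=6: 3 matching t2 row(s), so 3 row(s) emitted.

9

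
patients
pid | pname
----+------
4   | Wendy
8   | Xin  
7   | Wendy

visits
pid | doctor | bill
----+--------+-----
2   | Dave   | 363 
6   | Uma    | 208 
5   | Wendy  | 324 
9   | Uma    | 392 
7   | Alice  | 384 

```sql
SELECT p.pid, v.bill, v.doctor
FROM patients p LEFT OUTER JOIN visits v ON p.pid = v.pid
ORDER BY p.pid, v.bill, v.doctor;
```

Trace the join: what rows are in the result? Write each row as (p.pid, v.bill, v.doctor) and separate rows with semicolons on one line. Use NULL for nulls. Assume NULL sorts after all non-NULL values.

(4, NULL, NULL); (7, 384, Alice); (8, NULL, NULL)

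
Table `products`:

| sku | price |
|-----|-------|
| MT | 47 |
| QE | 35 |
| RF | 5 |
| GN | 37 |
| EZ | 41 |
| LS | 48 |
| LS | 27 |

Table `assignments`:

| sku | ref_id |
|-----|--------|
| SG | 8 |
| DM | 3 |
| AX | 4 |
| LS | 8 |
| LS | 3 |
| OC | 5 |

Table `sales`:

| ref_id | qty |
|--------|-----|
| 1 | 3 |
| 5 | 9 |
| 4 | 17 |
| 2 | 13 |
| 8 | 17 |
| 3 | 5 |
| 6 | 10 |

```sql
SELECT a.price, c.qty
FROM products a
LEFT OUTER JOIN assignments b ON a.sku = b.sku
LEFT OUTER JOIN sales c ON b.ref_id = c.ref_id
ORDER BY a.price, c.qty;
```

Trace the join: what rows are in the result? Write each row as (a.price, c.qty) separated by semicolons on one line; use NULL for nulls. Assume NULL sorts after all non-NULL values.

Evaluate left to right. First `products a LEFT JOIN assignments b` on sku: 9 row(s).
Then LEFT JOIN `sales c` on ref_id: each of those 9 rows is kept; rows whose b.ref_id has no match in c get NULL for c's columns.

(5, NULL); (27, 5); (27, 17); (35, NULL); (37, NULL); (41, NULL); (47, NULL); (48, 5); (48, 17)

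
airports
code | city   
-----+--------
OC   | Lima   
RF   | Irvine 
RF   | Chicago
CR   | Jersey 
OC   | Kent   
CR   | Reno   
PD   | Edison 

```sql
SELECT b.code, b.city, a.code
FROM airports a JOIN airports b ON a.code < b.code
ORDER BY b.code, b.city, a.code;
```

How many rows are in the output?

INNER JOIN keeps only pairs where the ON condition holds.
Matching on a.code < b.code.
- code=OC: 3 matching b row(s), so 3 row(s) emitted.
- code=RF: no matching b row, dropped.
- code=RF: no matching b row, dropped.
- code=CR: 5 matching b row(s), so 5 row(s) emitted.
- code=OC: 3 matching b row(s), so 3 row(s) emitted.
- code=CR: 5 matching b row(s), so 5 row(s) emitted.
- code=PD: 2 matching b row(s), so 2 row(s) emitted.
Total: 18 rows.

18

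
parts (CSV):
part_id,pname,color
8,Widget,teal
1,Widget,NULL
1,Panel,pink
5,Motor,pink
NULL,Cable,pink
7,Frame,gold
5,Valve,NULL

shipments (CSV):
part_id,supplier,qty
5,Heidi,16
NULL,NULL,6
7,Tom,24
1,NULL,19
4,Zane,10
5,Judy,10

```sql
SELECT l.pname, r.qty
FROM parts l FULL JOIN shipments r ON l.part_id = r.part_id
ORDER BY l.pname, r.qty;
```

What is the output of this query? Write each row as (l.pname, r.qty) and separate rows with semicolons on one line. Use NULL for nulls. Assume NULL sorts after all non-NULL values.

FULL OUTER JOIN keeps every row from both sides; unmatched rows get NULL for the other side's columns.
Matching on l.part_id = r.part_id. A NULL in a compared column never satisfies the condition.
Matched pairs: 7; unmatched l rows kept: 2; unmatched r rows kept: 2.

(Cable, NULL); (Frame, 24); (Motor, 10); (Motor, 16); (Panel, 19); (Valve, 10); (Valve, 16); (Widget, 19); (Widget, NULL); (NULL, 6); (NULL, 10)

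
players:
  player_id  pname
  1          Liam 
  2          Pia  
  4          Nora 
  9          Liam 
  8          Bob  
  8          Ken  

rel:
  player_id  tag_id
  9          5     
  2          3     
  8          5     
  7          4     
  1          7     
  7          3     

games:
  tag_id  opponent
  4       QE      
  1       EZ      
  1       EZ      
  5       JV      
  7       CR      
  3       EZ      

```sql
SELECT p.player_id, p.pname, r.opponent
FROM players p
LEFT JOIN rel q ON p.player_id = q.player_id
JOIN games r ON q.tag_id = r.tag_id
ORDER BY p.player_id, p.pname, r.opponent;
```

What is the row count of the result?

Step 1 — p LEFT JOIN q on player_id → 6 row(s).
Then INNER JOIN `games r` on tag_id: keep only rows whose q.tag_id appears in r.
Result: 5 row(s).

5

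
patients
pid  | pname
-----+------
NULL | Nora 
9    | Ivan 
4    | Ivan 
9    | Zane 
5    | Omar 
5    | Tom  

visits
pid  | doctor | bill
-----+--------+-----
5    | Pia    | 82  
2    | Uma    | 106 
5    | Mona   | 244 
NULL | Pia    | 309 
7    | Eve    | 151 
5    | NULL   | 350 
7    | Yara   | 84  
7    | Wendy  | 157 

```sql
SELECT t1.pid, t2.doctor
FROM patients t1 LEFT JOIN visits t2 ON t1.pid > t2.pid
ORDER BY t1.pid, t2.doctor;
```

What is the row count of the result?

LEFT JOIN keeps every row from `patients`; unmatched rows get NULL for `visits`'s columns.
Matching on t1.pid > t2.pid. A NULL in a compared column never satisfies the condition.
Matched pairs: 17; unmatched t1 rows kept: 1.
Total: 17 matched + 1 padded = 18 rows.

18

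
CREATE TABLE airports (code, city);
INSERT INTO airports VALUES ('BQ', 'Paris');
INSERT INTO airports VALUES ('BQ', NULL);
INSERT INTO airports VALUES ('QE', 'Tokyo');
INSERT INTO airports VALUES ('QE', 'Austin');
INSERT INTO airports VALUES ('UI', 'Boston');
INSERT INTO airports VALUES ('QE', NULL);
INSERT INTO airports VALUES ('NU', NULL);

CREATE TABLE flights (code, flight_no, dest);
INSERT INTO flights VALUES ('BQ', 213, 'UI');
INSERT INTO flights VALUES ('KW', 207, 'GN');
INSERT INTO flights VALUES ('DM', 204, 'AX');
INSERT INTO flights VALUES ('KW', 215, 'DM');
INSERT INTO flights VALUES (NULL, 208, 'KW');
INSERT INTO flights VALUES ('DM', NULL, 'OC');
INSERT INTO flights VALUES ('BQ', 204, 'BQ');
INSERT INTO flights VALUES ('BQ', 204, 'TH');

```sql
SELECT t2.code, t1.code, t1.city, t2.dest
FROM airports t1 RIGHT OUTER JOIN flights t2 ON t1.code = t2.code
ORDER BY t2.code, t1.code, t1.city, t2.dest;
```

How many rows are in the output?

RIGHT JOIN keeps every row from `flights`; unmatched rows get NULL for `airports`'s columns.
Matching on t1.code = t2.code. A NULL in a compared column never satisfies the condition.
- code=BQ: 3 matching t2 row(s), so 3 row(s) emitted.
- code=BQ: 3 matching t2 row(s), so 3 row(s) emitted.
- code=QE: no matching t2 row.
- code=QE: no matching t2 row.
- code=UI: no matching t2 row.
- code=QE: no matching t2 row.
- code=NU: no matching t2 row.
- 5 row(s) from t2 found no t1 partner → padded with NULL.
Total: 6 matched + 5 padded = 11 rows.

11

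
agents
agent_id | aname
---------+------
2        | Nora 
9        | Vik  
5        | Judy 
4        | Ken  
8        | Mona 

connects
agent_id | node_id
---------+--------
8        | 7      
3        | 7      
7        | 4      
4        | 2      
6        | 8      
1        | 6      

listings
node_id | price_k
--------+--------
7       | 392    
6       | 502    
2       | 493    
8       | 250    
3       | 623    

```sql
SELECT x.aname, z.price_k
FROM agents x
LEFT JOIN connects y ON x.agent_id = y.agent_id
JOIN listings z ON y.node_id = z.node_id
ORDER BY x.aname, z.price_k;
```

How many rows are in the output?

2

Step 1 — x LEFT JOIN y on agent_id → 5 row(s).
Then INNER JOIN `listings z` on node_id: keep only rows whose y.node_id appears in z.
Result: 2 row(s).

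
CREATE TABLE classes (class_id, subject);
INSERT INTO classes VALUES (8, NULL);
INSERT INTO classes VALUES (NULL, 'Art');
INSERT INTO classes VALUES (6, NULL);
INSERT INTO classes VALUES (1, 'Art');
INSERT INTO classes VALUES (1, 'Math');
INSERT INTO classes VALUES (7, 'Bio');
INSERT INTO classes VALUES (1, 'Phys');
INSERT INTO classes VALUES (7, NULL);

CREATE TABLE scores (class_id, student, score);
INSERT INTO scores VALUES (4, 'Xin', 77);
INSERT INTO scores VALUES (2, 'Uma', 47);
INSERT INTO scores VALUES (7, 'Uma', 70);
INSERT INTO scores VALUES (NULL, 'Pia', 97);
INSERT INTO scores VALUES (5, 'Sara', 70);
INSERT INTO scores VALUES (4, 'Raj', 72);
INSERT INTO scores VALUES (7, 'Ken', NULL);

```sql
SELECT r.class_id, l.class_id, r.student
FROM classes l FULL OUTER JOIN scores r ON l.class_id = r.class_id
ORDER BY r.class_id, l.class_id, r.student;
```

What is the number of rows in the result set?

15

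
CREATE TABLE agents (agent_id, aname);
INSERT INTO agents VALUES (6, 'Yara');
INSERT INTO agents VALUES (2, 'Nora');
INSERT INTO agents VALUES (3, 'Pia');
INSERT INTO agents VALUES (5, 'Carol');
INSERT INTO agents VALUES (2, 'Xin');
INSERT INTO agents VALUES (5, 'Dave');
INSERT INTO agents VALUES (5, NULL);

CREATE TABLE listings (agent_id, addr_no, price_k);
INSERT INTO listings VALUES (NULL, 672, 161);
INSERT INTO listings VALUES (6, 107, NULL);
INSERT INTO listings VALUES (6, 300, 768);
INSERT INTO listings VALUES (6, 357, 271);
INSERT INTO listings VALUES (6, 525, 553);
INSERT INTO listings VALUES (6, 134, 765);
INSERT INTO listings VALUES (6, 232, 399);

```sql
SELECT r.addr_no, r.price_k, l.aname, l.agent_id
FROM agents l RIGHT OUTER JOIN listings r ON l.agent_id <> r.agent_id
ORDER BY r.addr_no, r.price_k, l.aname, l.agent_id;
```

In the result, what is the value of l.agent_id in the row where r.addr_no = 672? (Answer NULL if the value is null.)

RIGHT JOIN keeps every row from `listings`; unmatched rows get NULL for `agents`'s columns.
Matching on l.agent_id <> r.agent_id. A NULL in a compared column never satisfies the condition.
- l row (agent_id=6): no match.
- l row (agent_id=2): matches 6 r row(s) → 6 output row(s).
- l row (agent_id=3): matches 6 r row(s) → 6 output row(s).
- l row (agent_id=5): matches 6 r row(s) → 6 output row(s).
- l row (agent_id=2): matches 6 r row(s) → 6 output row(s).
- l row (agent_id=5): matches 6 r row(s) → 6 output row(s).
- l row (agent_id=5): matches 6 r row(s) → 6 output row(s).
- 1 row(s) from r found no l partner → padded with NULL.

NULL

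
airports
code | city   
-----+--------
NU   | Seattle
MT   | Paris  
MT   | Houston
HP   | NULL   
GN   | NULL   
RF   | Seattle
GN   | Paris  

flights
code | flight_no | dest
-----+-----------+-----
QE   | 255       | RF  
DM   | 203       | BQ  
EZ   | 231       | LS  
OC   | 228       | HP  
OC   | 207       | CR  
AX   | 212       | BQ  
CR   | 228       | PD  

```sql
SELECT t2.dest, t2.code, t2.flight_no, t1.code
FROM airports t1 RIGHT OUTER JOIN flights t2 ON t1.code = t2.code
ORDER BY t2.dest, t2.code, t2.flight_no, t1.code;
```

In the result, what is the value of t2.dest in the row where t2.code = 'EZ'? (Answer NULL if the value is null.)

LS

RIGHT JOIN keeps every row from `flights`; unmatched rows get NULL for `airports`'s columns.
Matching on t1.code = t2.code.
- t1 (code=NU) has no partner in t2.
- t1 (code=MT) has no partner in t2.
- t1 (code=MT) has no partner in t2.
- t1 (code=HP) has no partner in t2.
- t1 (code=GN) has no partner in t2.
- t1 (code=RF) has no partner in t2.
- t1 (code=GN) has no partner in t2.
- plus 7 unmatched t2 row(s), each kept with NULL t1 columns.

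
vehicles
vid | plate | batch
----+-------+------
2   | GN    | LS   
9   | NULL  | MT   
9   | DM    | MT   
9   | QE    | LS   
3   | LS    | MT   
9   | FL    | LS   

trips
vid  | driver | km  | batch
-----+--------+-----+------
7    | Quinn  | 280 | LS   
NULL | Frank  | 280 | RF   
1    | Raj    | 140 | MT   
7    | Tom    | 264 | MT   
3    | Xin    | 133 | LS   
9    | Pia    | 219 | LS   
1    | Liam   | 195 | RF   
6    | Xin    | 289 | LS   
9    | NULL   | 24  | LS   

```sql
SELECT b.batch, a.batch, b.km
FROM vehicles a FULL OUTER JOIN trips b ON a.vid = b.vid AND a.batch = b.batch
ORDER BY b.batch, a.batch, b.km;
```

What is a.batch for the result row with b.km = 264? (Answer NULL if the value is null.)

NULL

FULL OUTER JOIN keeps every row from both sides; unmatched rows get NULL for the other side's columns.
Matching on a.vid = b.vid AND a.batch = b.batch. A NULL in a compared column never satisfies the condition.
Matched pairs: 4; unmatched a rows kept: 4; unmatched b rows kept: 7.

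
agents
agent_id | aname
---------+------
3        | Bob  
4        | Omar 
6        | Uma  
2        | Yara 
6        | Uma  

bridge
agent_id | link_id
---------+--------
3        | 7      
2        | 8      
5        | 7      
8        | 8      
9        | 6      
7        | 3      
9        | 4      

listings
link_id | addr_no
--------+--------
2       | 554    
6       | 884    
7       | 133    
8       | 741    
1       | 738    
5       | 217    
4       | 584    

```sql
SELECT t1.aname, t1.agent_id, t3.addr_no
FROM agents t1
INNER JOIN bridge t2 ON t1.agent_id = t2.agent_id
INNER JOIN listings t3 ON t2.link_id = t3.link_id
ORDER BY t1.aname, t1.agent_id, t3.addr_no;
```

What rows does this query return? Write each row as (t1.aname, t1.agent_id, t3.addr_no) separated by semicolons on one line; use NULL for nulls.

Joins associate left-to-right: agents INNER JOIN bridge on agent_id gives 2 intermediate row(s).
Then INNER JOIN `listings t3` on link_id: keep only rows whose t2.link_id appears in t3.

(Bob, 3, 133); (Yara, 2, 741)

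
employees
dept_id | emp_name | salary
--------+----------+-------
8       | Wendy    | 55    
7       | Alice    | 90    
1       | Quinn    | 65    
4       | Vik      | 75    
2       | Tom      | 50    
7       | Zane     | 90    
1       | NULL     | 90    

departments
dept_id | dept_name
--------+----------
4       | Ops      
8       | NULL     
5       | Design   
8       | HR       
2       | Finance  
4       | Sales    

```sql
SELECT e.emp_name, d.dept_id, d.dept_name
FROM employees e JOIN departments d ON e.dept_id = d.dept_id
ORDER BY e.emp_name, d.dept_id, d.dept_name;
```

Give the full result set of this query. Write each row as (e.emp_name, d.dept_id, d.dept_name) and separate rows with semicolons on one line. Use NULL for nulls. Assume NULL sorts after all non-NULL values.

INNER JOIN keeps only pairs where the ON condition holds.
Matching on e.dept_id = d.dept_id.
- dept_id=8: 2 matching d row(s), so 2 row(s) emitted.
- dept_id=7: no matching d row, dropped.
- dept_id=1: no matching d row, dropped.
- dept_id=4: 2 matching d row(s), so 2 row(s) emitted.
- dept_id=2: 1 matching d row(s), so 1 row(s) emitted.
- dept_id=7: no matching d row, dropped.
- dept_id=1: no matching d row, dropped.
After projecting and ordering:
e.emp_name | d.dept_id | d.dept_name
Tom | 2 | Finance
Vik | 4 | Ops
Vik | 4 | Sales
Wendy | 8 | HR
Wendy | 8 | NULL

(Tom, 2, Finance); (Vik, 4, Ops); (Vik, 4, Sales); (Wendy, 8, HR); (Wendy, 8, NULL)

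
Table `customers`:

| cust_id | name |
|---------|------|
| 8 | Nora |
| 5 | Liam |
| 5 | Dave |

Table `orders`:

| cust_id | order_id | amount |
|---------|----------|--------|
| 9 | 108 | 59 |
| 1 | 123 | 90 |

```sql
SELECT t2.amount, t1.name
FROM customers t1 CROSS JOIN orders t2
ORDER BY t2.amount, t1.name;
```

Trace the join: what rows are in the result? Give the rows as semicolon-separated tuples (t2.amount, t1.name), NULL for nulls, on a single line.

(59, Dave); (59, Liam); (59, Nora); (90, Dave); (90, Liam); (90, Nora)

CROSS JOIN pairs every row of `customers` with every row of `orders`: 3 × 2 = 6 rows.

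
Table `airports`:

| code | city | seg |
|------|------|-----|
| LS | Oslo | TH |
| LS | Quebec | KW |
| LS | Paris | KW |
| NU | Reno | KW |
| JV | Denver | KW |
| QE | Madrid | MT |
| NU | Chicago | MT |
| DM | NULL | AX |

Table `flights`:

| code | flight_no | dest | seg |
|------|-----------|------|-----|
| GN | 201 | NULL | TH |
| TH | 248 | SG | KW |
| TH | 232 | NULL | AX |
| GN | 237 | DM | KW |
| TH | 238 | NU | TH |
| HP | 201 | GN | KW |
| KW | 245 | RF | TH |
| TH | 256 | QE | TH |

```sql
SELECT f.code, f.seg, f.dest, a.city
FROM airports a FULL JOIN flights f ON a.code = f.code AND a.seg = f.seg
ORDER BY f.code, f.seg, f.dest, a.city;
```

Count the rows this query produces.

FULL OUTER JOIN keeps every row from both sides; unmatched rows get NULL for the other side's columns.
Matching on a.code = f.code AND a.seg = f.seg.
- code=LS, seg=TH: no f row matches, row kept with f columns NULL.
- code=LS, seg=KW: no f row matches, row kept with f columns NULL.
- code=LS, seg=KW: no f row matches, row kept with f columns NULL.
- code=NU, seg=KW: no f row matches, row kept with f columns NULL.
- code=JV, seg=KW: no f row matches, row kept with f columns NULL.
- code=QE, seg=MT: no f row matches, row kept with f columns NULL.
- code=NU, seg=MT: no f row matches, row kept with f columns NULL.
- code=DM, seg=AX: no f row matches, row kept with f columns NULL.
- 8 f row(s) had no a match → kept, a columns NULL.
Total: 0 matched + 16 padded = 16 rows.

16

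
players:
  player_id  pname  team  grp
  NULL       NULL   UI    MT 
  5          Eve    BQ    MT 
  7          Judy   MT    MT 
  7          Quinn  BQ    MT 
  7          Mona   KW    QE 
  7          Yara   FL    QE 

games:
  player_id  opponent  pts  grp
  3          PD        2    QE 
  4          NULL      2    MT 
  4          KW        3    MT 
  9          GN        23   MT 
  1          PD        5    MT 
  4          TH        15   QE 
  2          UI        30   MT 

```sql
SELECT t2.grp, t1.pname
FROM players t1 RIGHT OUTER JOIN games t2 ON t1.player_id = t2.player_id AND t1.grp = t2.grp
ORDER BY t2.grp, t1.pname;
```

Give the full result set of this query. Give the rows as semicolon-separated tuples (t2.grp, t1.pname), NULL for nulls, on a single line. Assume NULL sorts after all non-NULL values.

(MT, NULL); (MT, NULL); (MT, NULL); (MT, NULL); (MT, NULL); (QE, NULL); (QE, NULL)

RIGHT JOIN keeps every row from `games`; unmatched rows get NULL for `players`'s columns.
Matching on t1.player_id = t2.player_id AND t1.grp = t2.grp. A NULL in a compared column never satisfies the condition.
- t1 row (player_id=NULL, grp=MT): no match.
- t1 row (player_id=5, grp=MT): no match.
- t1 row (player_id=7, grp=MT): no match.
- t1 row (player_id=7, grp=MT): no match.
- t1 row (player_id=7, grp=QE): no match.
- t1 row (player_id=7, grp=QE): no match.
- 7 t2 row(s) had no t1 match → kept, t1 columns NULL.
After projecting and ordering:
t2.grp | t1.pname
MT | NULL
MT | NULL
MT | NULL
MT | NULL
MT | NULL
QE | NULL
QE | NULL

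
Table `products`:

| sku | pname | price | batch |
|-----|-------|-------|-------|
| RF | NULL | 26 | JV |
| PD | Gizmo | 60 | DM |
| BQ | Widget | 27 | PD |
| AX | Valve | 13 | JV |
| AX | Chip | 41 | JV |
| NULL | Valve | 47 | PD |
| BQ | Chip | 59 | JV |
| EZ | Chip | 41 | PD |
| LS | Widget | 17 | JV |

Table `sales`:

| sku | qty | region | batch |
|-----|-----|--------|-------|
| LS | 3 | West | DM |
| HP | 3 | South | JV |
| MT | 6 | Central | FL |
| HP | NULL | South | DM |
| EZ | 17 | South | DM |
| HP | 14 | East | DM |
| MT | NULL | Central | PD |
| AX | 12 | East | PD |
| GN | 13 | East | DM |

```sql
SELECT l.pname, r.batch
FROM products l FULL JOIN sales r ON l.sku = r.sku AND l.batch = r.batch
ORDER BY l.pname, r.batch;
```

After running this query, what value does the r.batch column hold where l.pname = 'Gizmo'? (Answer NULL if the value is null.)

NULL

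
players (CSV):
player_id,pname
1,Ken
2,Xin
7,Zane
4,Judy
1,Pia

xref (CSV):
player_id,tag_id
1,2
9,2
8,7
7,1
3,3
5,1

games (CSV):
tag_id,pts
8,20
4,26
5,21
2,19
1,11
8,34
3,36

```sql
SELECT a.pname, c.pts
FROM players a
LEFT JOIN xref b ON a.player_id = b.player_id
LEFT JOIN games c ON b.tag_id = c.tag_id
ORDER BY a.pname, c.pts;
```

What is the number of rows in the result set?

5

Joins associate left-to-right: players LEFT JOIN xref on player_id gives 5 intermediate row(s).
Then LEFT JOIN `games c` on tag_id: each of those 5 rows is kept; rows whose b.tag_id has no match in c get NULL for c's columns.
Result: 5 row(s).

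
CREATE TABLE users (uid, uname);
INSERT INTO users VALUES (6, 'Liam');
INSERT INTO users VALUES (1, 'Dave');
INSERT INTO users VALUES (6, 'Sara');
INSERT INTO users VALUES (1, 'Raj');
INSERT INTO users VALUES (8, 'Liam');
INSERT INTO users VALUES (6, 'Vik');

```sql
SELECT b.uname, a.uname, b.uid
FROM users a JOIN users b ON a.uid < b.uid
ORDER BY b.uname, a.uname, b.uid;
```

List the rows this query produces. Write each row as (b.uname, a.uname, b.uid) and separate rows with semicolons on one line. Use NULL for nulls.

(Liam, Dave, 6); (Liam, Dave, 8); (Liam, Liam, 8); (Liam, Raj, 6); (Liam, Raj, 8); (Liam, Sara, 8); (Liam, Vik, 8); (Sara, Dave, 6); (Sara, Raj, 6); (Vik, Dave, 6); (Vik, Raj, 6)

INNER JOIN keeps only pairs where the ON condition holds.
Matching on a.uid < b.uid.
- uid=6: 1 matching b row(s), so 1 row(s) emitted.
- uid=1: 4 matching b row(s), so 4 row(s) emitted.
- uid=6: 1 matching b row(s), so 1 row(s) emitted.
- uid=1: 4 matching b row(s), so 4 row(s) emitted.
- uid=8: no matching b row, dropped.
- uid=6: 1 matching b row(s), so 1 row(s) emitted.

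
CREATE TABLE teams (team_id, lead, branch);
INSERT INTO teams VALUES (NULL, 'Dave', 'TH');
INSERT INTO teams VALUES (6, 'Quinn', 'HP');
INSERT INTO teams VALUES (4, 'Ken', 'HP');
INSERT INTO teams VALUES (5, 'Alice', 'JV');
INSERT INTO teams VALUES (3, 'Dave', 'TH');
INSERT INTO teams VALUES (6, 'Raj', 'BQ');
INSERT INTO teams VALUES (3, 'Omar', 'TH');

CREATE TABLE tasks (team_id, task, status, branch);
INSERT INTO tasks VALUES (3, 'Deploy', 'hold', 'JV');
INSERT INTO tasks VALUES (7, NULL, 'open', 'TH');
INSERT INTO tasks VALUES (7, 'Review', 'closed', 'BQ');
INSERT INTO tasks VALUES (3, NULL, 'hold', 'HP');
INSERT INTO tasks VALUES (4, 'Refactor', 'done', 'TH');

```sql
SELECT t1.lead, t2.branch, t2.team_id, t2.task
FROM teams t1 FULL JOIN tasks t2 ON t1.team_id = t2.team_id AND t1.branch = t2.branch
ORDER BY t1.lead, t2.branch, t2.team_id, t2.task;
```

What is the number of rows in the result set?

12

FULL OUTER JOIN keeps every row from both sides; unmatched rows get NULL for the other side's columns.
Matching on t1.team_id = t2.team_id AND t1.branch = t2.branch. A NULL in a compared column never satisfies the condition.
Matched pairs: 0; unmatched t1 rows kept: 7; unmatched t2 rows kept: 5.
Total: 0 matched + 12 padded = 12 rows.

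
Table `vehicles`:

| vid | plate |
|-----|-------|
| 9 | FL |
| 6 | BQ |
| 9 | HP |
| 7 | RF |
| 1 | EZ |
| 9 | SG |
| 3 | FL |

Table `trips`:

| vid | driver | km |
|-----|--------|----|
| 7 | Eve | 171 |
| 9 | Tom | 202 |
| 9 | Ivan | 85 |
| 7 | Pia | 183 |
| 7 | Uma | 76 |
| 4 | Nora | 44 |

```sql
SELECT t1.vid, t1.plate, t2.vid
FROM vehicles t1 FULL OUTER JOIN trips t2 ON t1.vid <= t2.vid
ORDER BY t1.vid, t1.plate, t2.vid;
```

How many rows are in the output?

FULL OUTER JOIN keeps every row from both sides; unmatched rows get NULL for the other side's columns.
Matching on t1.vid <= t2.vid.
- t1 row (vid=9): matches 2 t2 row(s) → 2 output row(s).
- t1 row (vid=6): matches 5 t2 row(s) → 5 output row(s).
- t1 row (vid=9): matches 2 t2 row(s) → 2 output row(s).
- t1 row (vid=7): matches 5 t2 row(s) → 5 output row(s).
- t1 row (vid=1): matches 6 t2 row(s) → 6 output row(s).
- t1 row (vid=9): matches 2 t2 row(s) → 2 output row(s).
- t1 row (vid=3): matches 6 t2 row(s) → 6 output row(s).
Total: 28 rows.

28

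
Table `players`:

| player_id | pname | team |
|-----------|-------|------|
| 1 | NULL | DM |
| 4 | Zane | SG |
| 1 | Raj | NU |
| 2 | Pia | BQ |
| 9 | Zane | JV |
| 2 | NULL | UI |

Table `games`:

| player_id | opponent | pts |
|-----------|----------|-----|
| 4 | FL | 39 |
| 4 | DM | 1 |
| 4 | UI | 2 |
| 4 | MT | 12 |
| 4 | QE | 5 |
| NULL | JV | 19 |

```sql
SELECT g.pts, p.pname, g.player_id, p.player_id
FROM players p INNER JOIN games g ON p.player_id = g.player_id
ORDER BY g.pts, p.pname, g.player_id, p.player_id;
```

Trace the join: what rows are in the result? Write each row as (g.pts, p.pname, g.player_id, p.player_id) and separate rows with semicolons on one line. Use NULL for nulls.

(1, Zane, 4, 4); (2, Zane, 4, 4); (5, Zane, 4, 4); (12, Zane, 4, 4); (39, Zane, 4, 4)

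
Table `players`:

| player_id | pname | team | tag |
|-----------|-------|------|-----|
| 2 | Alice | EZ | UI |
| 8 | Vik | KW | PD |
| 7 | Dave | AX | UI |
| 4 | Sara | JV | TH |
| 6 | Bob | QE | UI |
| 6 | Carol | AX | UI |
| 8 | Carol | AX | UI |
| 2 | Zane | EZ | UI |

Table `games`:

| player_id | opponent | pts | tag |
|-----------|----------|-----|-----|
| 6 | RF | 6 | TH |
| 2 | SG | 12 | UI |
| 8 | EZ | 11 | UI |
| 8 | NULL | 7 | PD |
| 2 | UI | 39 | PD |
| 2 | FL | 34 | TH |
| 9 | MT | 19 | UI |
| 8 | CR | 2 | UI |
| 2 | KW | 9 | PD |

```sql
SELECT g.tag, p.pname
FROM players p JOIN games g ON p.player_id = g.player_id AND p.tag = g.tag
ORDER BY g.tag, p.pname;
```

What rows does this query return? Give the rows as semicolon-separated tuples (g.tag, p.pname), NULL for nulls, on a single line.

(PD, Vik); (UI, Alice); (UI, Carol); (UI, Carol); (UI, Zane)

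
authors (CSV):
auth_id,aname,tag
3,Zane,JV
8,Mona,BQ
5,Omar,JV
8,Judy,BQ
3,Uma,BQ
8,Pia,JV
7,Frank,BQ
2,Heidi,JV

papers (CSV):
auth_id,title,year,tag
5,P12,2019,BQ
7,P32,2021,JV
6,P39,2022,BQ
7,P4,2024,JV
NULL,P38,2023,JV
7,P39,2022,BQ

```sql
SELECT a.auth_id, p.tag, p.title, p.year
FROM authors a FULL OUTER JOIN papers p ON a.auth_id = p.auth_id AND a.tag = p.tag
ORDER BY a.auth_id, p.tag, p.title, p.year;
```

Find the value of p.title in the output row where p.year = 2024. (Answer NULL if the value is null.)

FULL OUTER JOIN keeps every row from both sides; unmatched rows get NULL for the other side's columns.
Matching on a.auth_id = p.auth_id AND a.tag = p.tag. A NULL in a compared column never satisfies the condition.
Matched pairs: 1; unmatched a rows kept: 7; unmatched p rows kept: 5.

P4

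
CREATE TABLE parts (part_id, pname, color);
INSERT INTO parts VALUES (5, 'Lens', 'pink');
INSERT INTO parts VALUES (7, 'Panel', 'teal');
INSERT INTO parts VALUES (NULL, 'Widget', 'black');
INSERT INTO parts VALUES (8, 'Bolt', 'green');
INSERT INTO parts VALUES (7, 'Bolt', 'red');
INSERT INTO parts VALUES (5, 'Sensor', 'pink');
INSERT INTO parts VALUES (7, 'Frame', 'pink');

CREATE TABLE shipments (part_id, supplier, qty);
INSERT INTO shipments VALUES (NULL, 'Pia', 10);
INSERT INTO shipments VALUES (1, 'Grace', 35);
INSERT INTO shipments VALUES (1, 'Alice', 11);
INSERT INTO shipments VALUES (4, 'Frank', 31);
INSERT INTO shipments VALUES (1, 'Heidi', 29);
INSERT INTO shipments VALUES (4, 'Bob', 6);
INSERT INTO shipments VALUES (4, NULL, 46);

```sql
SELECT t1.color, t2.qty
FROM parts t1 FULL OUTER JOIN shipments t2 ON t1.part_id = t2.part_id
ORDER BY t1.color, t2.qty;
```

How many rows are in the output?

14

FULL OUTER JOIN keeps every row from both sides; unmatched rows get NULL for the other side's columns.
Matching on t1.part_id = t2.part_id. A NULL in a compared column never satisfies the condition.
Matched pairs: 0; unmatched t1 rows kept: 7; unmatched t2 rows kept: 7.
Total: 0 matched + 14 padded = 14 rows.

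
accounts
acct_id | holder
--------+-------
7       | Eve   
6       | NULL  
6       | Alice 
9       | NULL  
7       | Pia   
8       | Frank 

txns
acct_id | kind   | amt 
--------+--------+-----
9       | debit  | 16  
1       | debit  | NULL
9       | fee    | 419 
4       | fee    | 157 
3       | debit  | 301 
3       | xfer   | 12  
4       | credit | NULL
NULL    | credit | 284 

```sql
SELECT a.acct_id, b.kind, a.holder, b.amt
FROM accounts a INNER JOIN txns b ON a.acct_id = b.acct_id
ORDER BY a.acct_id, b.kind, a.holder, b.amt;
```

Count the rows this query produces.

INNER JOIN keeps only pairs where the ON condition holds.
Matching on a.acct_id = b.acct_id. A NULL in a compared column never satisfies the condition.
- a row (acct_id=7): no match → dropped.
- a row (acct_id=6): no match → dropped.
- a row (acct_id=6): no match → dropped.
- a row (acct_id=9): matches 2 b row(s) → 2 output row(s).
- a row (acct_id=7): no match → dropped.
- a row (acct_id=8): no match → dropped.
Total: 2 rows.

2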